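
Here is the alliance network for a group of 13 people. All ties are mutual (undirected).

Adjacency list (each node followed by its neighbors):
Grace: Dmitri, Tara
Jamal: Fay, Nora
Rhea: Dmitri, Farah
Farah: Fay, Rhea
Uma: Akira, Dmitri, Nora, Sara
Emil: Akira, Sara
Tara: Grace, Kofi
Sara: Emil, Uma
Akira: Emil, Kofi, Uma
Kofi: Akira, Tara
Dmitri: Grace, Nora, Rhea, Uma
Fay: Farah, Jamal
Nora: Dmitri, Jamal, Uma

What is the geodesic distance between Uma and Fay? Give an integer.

3

One shortest route is Uma – Nora – Jamal – Fay, which uses 3 edges, and at distance 2 from Uma we only reach {Emil, Grace, Jamal, Kofi, Rhea}, which does not include Fay. So d(Uma,Fay) = 3.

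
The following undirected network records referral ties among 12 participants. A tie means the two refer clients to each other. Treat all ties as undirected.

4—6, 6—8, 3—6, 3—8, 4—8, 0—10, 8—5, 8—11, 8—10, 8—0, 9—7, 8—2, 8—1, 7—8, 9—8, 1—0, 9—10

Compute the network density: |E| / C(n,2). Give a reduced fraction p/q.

There are 17 edges and 12 nodes, so the maximum possible is C(12,2) = 66.
Density = 17/66.

17/66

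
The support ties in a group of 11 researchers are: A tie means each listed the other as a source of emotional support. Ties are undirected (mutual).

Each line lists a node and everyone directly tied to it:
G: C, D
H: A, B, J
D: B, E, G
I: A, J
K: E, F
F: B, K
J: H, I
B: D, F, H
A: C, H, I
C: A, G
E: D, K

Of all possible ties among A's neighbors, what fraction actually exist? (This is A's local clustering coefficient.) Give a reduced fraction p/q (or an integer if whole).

A's neighbors: C, H, and I (k = 3).
Possible neighbor pairs: C(3,2) = 3. Edges among them: none → e = 0.
Clustering(A) = 0/3 = 0.

0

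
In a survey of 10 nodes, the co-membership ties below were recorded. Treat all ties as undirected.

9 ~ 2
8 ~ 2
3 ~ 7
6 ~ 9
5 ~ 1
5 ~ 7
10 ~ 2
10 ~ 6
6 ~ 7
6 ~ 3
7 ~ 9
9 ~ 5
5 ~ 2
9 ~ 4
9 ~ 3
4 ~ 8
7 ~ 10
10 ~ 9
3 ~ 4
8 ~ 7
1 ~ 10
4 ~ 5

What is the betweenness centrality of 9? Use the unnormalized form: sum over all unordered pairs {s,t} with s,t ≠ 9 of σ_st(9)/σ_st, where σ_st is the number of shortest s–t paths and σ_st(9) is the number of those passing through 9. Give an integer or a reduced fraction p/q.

67/12

Pairs whose geodesics pass through 9 — 3–2: 1; 3–5: 1/3; 3–10: 1/3; 3–1: 2/6; 4–6: 1/2; 4–2: 1/3; 4–10: 1; 4–7: 1/4; 6–2: 1/2; 6–5: 1/2; 2–7: 1/4; 5–10: 1/4.
All other pairs contribute 0.
Summing the contributions gives betweenness(9) = 67/12.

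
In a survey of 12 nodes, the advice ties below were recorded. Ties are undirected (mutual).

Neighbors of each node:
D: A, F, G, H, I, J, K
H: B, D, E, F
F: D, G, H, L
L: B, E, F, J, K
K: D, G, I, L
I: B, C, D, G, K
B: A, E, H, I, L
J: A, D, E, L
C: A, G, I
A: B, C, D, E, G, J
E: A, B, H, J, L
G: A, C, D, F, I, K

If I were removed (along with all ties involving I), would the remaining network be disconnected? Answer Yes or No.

Even without I, every remaining node can still reach every other (the residual graph is connected), so I is not a cut vertex.

No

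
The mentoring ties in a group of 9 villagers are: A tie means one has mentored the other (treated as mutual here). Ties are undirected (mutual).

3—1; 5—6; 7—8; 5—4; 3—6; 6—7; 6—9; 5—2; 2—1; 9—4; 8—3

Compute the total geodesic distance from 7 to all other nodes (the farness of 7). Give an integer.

Distances from 7: 1:3, 2:3, 3:2, 4:3, 5:2, 6:1, 8:1, 9:2.
Sum = 3 + 3 + 2 + 3 + 2 + 1 + 1 + 2 = 17.

17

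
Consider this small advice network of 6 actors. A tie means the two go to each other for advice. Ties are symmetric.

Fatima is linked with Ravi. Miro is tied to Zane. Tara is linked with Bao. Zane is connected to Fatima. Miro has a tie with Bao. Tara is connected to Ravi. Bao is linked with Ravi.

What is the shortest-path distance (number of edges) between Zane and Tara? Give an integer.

One shortest route is Zane – Fatima – Ravi – Tara, which uses 3 edges, and at distance 2 from Zane we only reach {Bao, Ravi}, which does not include Tara. So d(Zane,Tara) = 3.

3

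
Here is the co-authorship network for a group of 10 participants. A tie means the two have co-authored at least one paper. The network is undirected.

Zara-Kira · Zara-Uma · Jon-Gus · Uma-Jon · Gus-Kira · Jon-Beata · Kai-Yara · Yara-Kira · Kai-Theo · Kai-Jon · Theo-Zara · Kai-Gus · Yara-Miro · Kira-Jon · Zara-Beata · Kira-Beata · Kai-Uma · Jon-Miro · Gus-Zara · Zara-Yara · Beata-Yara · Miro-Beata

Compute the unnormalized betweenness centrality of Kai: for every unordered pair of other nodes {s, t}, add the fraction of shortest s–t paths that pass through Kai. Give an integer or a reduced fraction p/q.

Pairs whose geodesics pass through Kai — Yara–Uma: 1/2; Yara–Jon: 1/4; Yara–Theo: 1/2; Yara–Gus: 1/3; Uma–Theo: 1/2; Uma–Gus: 1/3; Jon–Theo: 1; Miro–Theo: 2/4; Theo–Gus: 1/2.
All other pairs contribute 0.
Summing the contributions gives betweenness(Kai) = 53/12.

53/12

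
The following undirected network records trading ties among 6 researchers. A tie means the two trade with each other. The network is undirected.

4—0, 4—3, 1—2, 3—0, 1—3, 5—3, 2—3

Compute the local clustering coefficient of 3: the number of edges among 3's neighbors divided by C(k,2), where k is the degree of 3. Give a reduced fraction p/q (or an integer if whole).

1/5

3's neighbors: 0, 1, 2, 4, and 5 (k = 5).
Possible neighbor pairs: C(5,2) = 10. Edges among them: 0–4, 1–2 → e = 2.
Clustering(3) = 2/10 = 1/5.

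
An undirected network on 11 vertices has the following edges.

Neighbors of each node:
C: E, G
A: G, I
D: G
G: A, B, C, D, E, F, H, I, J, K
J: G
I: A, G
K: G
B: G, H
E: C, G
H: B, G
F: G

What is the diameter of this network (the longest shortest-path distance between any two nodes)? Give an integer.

2

Eccentricity of each node (its greatest distance to any other): A:2, B:2, C:2, D:2, E:2, F:2, G:1, H:2, I:2, J:2, K:2.
The maximum eccentricity is 2, realized for instance by the pair E–B via E – G – B. So the diameter is 2.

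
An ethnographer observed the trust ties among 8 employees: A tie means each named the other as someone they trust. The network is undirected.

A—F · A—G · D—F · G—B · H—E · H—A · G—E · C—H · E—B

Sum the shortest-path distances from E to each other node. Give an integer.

Distances from E: A:2, B:1, C:2, D:4, F:3, G:1, H:1.
Sum = 2 + 1 + 2 + 4 + 3 + 1 + 1 = 14.

14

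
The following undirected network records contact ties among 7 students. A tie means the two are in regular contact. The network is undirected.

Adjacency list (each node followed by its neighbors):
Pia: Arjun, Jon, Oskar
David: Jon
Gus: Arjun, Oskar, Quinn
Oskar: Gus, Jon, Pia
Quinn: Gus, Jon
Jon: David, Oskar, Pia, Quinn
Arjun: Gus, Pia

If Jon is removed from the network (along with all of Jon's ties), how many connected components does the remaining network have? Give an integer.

Without Jon, the remaining ties split the others into: {David}; {Arjun, Gus, Oskar, Pia, Quinn}.
That's 2 separate components.

2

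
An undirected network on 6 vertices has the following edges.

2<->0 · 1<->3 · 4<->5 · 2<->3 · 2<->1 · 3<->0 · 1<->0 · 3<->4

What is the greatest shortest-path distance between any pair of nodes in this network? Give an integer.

Eccentricity of each node (its greatest distance to any other): 0:3, 1:3, 2:3, 3:2, 4:2, 5:3.
The maximum eccentricity is 3, realized for instance by the pair 5–2 via 5 – 4 – 3 – 2. So the diameter is 3.

3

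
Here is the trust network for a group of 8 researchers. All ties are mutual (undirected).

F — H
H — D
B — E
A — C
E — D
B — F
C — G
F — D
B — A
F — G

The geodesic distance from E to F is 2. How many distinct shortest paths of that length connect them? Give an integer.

2

The shortest distance is 2. The length-2 paths are: E–B–F; E–D–F.
That gives 2 distinct shortest paths.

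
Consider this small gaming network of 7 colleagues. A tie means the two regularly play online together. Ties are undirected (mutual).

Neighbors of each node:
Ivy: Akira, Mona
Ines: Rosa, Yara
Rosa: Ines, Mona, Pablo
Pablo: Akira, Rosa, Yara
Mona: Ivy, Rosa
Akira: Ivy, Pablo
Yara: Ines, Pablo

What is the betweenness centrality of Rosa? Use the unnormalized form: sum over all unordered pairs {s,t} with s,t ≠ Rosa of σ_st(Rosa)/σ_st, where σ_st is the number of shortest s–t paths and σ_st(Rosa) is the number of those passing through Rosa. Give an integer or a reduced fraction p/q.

5

Pairs whose geodesics pass through Rosa — Yara–Mona: 2/2; Pablo–Mona: 1; Pablo–Ines: 1/2; Akira–Ines: 1/2; Ivy–Ines: 1; Mona–Ines: 1.
All other pairs contribute 0.
Summing the contributions gives betweenness(Rosa) = 5.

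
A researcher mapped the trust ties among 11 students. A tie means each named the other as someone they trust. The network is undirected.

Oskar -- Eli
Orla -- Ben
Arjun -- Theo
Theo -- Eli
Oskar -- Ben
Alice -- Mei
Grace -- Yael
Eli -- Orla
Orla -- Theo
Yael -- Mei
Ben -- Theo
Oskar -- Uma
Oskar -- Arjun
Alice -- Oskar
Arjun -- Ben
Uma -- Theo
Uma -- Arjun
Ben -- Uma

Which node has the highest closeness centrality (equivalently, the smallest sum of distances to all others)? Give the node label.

Oskar

Farness (sum of distances to all others) for each node — Alice:21, Arjun:22, Ben:21, Eli:23, Grace:42, Mei:26, Orla:27, Oskar:18, Theo:25, Uma:22, Yael:33.
The smallest farness is 18, for Oskar, so Oskar has the highest closeness.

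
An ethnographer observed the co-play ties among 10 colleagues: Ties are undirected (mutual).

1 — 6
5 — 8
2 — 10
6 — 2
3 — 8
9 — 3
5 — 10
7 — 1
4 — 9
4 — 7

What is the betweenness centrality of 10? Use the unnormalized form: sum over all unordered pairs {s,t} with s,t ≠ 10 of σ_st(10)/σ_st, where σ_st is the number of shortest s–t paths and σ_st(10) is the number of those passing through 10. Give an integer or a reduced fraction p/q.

Pairs whose geodesics pass through 10 — 8–2: 1; 8–6: 1; 8–1: 1/2; 5–2: 1; 5–6: 1; 5–1: 1; 5–7: 1/2; 2–9: 1/2; 2–3: 1; 6–3: 1/2.
All other pairs contribute 0.
Summing the contributions gives betweenness(10) = 8.

8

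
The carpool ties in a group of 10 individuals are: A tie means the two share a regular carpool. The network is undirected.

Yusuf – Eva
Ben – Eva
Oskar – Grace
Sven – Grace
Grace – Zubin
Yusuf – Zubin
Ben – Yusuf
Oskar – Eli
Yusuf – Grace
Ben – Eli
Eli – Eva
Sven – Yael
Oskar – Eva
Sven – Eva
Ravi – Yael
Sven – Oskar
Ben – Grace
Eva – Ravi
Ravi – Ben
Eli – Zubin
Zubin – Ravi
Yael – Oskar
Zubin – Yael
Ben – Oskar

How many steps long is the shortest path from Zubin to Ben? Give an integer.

2

One shortest route is Zubin – Yusuf – Ben, which uses 2 edges, and Zubin and Ben are not directly tied, so nothing shorter exists. So d(Zubin,Ben) = 2.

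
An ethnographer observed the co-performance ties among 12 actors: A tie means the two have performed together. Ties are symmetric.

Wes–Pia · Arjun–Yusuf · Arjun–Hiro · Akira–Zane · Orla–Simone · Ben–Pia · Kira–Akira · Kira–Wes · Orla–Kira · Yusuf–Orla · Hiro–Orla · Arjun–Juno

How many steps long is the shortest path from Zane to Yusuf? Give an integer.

One shortest route is Zane – Akira – Kira – Orla – Yusuf, which uses 4 edges, and at distance 3 from Zane we only reach {Orla, Wes}, which does not include Yusuf. So d(Zane,Yusuf) = 4.

4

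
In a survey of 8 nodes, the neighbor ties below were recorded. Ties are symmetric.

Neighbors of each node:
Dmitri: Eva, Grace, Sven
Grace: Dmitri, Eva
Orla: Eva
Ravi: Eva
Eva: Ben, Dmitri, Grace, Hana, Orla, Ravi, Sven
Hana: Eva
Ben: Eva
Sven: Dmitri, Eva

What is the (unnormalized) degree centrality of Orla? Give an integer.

1

Orla is directly tied to Eva. That is 1 neighbor, so the degree of Orla is 1.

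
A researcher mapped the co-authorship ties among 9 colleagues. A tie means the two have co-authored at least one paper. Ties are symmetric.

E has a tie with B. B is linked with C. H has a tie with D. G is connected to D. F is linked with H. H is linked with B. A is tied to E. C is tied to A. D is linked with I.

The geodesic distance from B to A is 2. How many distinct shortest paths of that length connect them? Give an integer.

The shortest distance is 2. The length-2 paths are: B–C–A; B–E–A.
That gives 2 distinct shortest paths.

2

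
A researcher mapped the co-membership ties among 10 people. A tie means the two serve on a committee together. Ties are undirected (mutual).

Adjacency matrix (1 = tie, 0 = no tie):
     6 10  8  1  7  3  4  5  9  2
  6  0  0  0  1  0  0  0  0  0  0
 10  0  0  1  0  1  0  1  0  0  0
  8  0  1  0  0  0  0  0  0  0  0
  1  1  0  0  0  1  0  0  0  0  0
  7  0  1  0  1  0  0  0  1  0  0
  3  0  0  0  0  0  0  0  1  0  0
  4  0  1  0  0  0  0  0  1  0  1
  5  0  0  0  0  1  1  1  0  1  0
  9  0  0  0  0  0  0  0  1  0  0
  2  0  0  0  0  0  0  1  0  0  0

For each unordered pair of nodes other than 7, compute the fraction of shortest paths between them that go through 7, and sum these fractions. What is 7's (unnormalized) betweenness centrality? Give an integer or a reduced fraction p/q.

Pairs whose geodesics pass through 7 — 6–10: 1; 6–8: 1; 6–3: 1; 6–4: 2/2; 6–5: 1; 6–9: 1; 6–2: 2/2; 10–1: 1; 10–3: 1/2; 10–5: 1/2; 10–9: 1/2; 8–1: 1; 8–3: 1/2; 8–5: 1/2 … (+6 more pairs).
All other pairs contribute 0.
Summing the contributions gives betweenness(7) = 17.

17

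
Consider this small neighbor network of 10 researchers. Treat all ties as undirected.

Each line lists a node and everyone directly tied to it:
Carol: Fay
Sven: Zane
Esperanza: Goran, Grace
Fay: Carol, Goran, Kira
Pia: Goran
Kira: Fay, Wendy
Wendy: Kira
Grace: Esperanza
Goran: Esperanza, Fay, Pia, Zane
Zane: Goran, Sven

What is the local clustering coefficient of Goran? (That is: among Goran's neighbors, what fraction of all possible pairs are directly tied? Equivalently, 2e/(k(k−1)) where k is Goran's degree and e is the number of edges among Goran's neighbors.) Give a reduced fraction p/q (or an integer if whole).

0

Goran's neighbors: Esperanza, Fay, Pia, and Zane (k = 4).
Possible neighbor pairs: C(4,2) = 6. Edges among them: none → e = 0.
Clustering(Goran) = 0/6 = 0.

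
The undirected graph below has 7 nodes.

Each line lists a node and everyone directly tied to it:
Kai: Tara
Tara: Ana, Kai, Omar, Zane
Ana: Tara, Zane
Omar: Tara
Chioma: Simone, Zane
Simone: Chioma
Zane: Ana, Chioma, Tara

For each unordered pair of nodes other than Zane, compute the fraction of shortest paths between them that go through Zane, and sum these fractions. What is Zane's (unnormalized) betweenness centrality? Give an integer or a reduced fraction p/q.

Pairs whose geodesics pass through Zane — Tara–Chioma: 1; Tara–Simone: 1; Kai–Chioma: 1; Kai–Simone: 1; Chioma–Omar: 1; Chioma–Ana: 1; Omar–Simone: 1; Simone–Ana: 1.
All other pairs contribute 0.
Summing the contributions gives betweenness(Zane) = 8.

8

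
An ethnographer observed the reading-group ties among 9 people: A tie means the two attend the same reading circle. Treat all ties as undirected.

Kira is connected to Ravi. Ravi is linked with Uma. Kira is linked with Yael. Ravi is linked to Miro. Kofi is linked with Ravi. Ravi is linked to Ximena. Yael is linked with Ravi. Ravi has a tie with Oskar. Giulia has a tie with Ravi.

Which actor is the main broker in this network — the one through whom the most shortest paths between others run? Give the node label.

Ravi

Unnormalized betweenness of each node: Giulia:0, Kira:0, Kofi:0, Miro:0, Oskar:0, Ravi:27, Uma:0, Ximena:0, Yael:0.
Ravi has the largest value, 27, making it the main broker — the node through which the most shortest paths run.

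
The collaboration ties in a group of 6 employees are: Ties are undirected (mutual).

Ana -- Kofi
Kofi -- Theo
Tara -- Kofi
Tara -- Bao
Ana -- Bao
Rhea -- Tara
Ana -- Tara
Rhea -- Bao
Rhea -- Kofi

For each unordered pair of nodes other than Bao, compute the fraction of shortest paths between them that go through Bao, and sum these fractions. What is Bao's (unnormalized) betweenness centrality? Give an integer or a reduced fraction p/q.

Pairs whose geodesics pass through Bao — Rhea–Ana: 1/3.
All other pairs contribute 0.
Summing the contributions gives betweenness(Bao) = 1/3.

1/3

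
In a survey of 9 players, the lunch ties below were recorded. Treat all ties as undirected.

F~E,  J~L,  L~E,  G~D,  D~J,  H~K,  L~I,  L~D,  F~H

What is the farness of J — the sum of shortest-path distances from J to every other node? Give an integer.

20

Distances from J: D:1, E:2, F:3, G:2, H:4, I:2, K:5, L:1.
Sum = 1 + 2 + 3 + 2 + 4 + 2 + 5 + 1 = 20.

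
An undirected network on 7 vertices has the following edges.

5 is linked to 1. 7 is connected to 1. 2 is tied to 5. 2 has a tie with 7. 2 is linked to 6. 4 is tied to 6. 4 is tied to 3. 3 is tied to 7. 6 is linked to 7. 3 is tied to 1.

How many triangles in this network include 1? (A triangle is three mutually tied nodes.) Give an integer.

1

1's neighbors: 3, 5, and 7.
Neighbor pairs that are themselves tied: 1–3–7. Each forms one triangle with 1, for 1 in total.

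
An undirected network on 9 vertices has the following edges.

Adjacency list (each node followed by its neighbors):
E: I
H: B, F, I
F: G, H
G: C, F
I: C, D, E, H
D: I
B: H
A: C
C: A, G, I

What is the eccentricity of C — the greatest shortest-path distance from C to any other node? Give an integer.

3

Distances from C: A:1, B:3, D:2, E:2, F:2, G:1, H:2, I:1.
The largest is 3 (to B), so the eccentricity of C is 3.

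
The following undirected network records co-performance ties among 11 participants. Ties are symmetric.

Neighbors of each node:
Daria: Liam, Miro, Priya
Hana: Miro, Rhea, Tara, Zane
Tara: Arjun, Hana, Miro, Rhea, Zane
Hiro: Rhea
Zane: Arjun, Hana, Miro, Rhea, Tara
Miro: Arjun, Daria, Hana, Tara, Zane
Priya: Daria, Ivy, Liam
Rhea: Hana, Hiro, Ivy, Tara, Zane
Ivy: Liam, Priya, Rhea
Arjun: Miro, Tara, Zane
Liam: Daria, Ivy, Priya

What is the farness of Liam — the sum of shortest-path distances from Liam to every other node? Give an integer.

Distances from Liam: Arjun:3, Daria:1, Hana:3, Hiro:3, Ivy:1, Miro:2, Priya:1, Rhea:2, Tara:3, Zane:3.
Sum = 3 + 1 + 3 + 3 + 1 + 2 + 1 + 2 + 3 + 3 = 22.

22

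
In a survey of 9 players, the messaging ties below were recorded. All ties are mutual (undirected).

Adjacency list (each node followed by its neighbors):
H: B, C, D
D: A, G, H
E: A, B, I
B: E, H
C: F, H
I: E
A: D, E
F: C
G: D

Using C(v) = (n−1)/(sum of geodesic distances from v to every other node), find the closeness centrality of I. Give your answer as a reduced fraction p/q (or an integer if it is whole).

1/3

Distances from I: A:2, B:2, C:4, D:3, E:1, F:5, G:4, H:3. Sum = 24.
n = 9, so closeness = 8/24 = 1/3.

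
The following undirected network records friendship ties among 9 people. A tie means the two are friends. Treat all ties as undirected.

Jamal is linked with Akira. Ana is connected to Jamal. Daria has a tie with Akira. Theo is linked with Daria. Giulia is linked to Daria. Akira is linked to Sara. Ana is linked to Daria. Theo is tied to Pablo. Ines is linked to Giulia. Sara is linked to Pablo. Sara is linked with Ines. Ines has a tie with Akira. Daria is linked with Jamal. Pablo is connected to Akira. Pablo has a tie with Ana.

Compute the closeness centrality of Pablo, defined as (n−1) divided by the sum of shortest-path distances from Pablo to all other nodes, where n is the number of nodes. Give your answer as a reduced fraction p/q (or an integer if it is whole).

8/13

Distances from Pablo: Akira:1, Ana:1, Daria:2, Giulia:3, Ines:2, Jamal:2, Sara:1, Theo:1. Sum = 13.
n = 9, so closeness = 8/13.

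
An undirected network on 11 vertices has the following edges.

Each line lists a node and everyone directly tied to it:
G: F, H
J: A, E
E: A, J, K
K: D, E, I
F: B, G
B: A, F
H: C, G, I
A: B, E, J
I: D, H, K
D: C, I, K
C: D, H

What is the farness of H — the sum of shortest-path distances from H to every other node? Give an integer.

Distances from H: A:4, B:3, C:1, D:2, E:3, F:2, G:1, I:1, J:4, K:2.
Sum = 4 + 3 + 1 + 2 + 3 + 2 + 1 + 1 + 4 + 2 = 23.

23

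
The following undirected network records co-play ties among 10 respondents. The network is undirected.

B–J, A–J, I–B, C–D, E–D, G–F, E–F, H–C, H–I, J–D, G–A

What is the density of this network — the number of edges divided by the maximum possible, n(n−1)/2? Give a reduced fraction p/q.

There are 11 edges and 10 nodes, so the maximum possible is C(10,2) = 45.
Density = 11/45.

11/45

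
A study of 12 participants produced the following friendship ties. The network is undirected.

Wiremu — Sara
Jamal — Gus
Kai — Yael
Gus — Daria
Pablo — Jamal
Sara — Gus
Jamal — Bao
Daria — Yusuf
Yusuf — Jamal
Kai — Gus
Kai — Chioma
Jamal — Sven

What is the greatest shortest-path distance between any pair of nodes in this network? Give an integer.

4

Eccentricity of each node (its greatest distance to any other): Bao:4, Chioma:4, Daria:3, Gus:2, Jamal:3, Kai:3, Pablo:4, Sara:3, Sven:4, Wiremu:4, Yael:4, Yusuf:4.
The maximum eccentricity is 4, realized for instance by the pair Sven–Yael via Sven – Jamal – Gus – Kai – Yael. So the diameter is 4.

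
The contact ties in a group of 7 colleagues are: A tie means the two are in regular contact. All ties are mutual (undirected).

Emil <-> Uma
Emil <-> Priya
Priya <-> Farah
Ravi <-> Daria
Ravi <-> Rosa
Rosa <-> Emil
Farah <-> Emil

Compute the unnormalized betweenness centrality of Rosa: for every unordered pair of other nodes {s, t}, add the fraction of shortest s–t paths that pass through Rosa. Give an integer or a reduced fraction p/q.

8

Pairs whose geodesics pass through Rosa — Uma–Daria: 1; Uma–Ravi: 1; Daria–Emil: 1; Daria–Priya: 1; Daria–Farah: 1; Emil–Ravi: 1; Priya–Ravi: 1; Farah–Ravi: 1.
All other pairs contribute 0.
Summing the contributions gives betweenness(Rosa) = 8.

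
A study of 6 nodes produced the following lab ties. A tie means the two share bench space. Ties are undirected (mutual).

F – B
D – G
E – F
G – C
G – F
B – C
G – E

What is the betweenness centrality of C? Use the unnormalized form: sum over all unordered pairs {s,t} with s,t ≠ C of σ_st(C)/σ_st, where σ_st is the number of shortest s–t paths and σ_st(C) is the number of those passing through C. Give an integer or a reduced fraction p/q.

1

Pairs whose geodesics pass through C — G–B: 1/2; D–B: 1/2.
All other pairs contribute 0.
Summing the contributions gives betweenness(C) = 1.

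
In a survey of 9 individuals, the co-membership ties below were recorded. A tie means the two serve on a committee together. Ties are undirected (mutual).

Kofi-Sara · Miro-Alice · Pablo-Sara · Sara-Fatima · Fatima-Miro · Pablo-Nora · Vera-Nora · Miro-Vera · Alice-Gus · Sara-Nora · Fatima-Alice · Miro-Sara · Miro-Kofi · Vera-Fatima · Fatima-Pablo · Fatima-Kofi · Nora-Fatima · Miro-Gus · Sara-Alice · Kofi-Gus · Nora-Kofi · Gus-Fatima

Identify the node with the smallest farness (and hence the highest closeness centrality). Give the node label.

Farness (sum of distances to all others) for each node — Alice:12, Fatima:8, Gus:12, Kofi:11, Miro:10, Nora:11, Pablo:13, Sara:10, Vera:13.
The smallest farness is 8, for Fatima, so Fatima has the highest closeness.

Fatima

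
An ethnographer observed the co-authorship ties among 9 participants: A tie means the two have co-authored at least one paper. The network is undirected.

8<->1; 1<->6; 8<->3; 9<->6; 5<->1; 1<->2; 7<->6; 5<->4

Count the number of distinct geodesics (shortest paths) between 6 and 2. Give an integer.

1

The shortest distance is 2, and the only length-2 path is 6–1–2. So there is exactly 1 shortest path.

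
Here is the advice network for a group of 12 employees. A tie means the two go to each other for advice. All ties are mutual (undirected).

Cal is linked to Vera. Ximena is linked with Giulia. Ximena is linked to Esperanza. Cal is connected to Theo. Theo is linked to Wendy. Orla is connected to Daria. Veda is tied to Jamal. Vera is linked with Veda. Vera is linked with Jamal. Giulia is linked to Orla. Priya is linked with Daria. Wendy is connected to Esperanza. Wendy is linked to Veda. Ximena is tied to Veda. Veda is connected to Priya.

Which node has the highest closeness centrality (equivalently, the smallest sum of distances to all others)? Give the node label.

Veda

Farness (sum of distances to all others) for each node — Cal:30, Daria:30, Esperanza:27, Giulia:28, Jamal:26, Orla:34, Priya:24, Theo:30, Veda:18, Vera:24, Wendy:23, Ximena:22.
The smallest farness is 18, for Veda, so Veda has the highest closeness.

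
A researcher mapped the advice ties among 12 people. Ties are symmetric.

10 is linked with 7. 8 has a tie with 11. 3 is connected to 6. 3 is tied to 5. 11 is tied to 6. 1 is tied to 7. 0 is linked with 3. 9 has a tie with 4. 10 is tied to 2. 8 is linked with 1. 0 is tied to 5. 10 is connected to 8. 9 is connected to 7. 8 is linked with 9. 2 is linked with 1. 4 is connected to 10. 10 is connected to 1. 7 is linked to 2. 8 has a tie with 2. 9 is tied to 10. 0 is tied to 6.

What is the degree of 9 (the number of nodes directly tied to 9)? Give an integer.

4

9 is directly tied to 4, 7, 8, and 10. That is 4 neighbors, so the degree of 9 is 4.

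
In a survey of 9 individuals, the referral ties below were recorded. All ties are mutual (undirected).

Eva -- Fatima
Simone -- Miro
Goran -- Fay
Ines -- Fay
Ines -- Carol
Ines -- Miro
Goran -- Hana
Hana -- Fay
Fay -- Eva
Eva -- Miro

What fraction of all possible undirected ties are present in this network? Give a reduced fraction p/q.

5/18

There are 10 edges and 9 nodes, so the maximum possible is C(9,2) = 36.
Density = 10/36 = 5/18.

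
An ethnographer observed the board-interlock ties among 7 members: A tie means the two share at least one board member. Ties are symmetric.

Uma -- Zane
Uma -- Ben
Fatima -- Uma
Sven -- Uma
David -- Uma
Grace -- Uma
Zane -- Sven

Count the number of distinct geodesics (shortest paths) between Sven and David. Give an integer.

1

The shortest distance is 2, and the only length-2 path is Sven–Uma–David. So there is exactly 1 shortest path.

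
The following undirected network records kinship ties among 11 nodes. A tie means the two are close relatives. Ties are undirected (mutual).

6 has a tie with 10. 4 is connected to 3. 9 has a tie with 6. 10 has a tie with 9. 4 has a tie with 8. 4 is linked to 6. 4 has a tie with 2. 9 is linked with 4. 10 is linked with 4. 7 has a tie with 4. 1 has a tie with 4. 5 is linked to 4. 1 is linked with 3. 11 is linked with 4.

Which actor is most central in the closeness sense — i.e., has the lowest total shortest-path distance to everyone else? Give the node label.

Farness (sum of distances to all others) for each node — 1:18, 2:19, 3:18, 4:10, 5:19, 6:17, 7:19, 8:19, 9:17, 10:17, 11:19.
The smallest farness is 10, for 4, so 4 has the highest closeness.

4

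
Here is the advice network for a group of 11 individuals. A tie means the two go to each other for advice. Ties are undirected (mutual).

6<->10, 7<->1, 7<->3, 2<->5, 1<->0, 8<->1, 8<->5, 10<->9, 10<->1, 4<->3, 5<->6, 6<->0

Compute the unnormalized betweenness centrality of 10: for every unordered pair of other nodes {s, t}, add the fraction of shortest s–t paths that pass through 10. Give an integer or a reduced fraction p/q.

11

Pairs whose geodesics pass through 10 — 9–1: 1; 9–3: 1; 9–4: 1; 9–5: 1; 9–8: 1; 9–6: 1; 9–0: 2/2; 9–7: 1; 9–2: 1; 1–6: 1/2; 3–6: 1/2; 4–6: 1/2; 6–7: 1/2.
All other pairs contribute 0.
Summing the contributions gives betweenness(10) = 11.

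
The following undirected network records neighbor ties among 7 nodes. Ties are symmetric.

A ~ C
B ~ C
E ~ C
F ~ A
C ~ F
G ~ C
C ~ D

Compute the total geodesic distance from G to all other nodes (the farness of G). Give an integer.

Distances from G: A:2, B:2, C:1, D:2, E:2, F:2.
Sum = 2 + 2 + 1 + 2 + 2 + 2 = 11.

11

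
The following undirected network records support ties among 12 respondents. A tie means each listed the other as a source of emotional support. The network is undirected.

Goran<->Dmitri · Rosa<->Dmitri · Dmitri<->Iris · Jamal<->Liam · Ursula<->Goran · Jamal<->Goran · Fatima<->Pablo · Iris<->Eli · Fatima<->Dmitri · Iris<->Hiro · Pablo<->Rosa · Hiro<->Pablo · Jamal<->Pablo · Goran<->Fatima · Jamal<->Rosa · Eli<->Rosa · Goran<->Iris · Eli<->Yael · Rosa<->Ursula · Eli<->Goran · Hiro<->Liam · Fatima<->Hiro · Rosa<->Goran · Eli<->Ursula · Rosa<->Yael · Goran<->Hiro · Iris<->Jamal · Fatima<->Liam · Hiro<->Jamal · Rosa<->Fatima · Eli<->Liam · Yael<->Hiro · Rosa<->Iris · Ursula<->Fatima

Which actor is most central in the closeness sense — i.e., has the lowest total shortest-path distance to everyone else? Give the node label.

Farness (sum of distances to all others) for each node — Dmitri:18, Eli:16, Fatima:15, Goran:14, Hiro:15, Iris:16, Jamal:16, Liam:18, Pablo:18, Rosa:13, Ursula:18, Yael:19.
The smallest farness is 13, for Rosa, so Rosa has the highest closeness.

Rosa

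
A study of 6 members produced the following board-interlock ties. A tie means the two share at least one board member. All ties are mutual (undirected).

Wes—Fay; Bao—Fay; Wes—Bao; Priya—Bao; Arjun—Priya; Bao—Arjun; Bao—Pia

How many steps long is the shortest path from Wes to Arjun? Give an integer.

2

One shortest route is Wes – Bao – Arjun, which uses 2 edges, and Wes and Arjun are not directly tied, so nothing shorter exists. So d(Wes,Arjun) = 2.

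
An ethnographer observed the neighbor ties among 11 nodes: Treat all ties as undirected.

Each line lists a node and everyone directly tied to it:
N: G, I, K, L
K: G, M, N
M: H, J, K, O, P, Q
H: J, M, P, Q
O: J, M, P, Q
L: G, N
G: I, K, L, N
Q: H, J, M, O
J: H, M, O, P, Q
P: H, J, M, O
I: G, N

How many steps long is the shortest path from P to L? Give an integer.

4

One shortest route is P – M – K – N – L, which uses 4 edges, and at distance 3 from P we only reach {G, N}, which does not include L. So d(P,L) = 4.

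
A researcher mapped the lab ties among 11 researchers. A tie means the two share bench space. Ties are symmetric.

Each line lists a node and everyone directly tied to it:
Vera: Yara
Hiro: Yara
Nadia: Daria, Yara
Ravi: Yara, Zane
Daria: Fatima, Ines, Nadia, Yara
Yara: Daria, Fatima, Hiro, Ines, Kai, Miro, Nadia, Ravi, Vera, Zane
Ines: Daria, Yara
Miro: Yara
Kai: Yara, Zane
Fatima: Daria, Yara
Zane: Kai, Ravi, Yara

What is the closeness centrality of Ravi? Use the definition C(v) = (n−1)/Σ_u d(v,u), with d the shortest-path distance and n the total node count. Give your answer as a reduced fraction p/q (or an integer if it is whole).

Distances from Ravi: Daria:2, Fatima:2, Hiro:2, Ines:2, Kai:2, Miro:2, Nadia:2, Vera:2, Yara:1, Zane:1. Sum = 18.
n = 11, so closeness = 10/18 = 5/9.

5/9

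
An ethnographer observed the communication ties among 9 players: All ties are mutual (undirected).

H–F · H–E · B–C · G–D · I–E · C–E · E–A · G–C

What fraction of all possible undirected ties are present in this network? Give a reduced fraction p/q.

There are 8 edges and 9 nodes, so the maximum possible is C(9,2) = 36.
Density = 8/36 = 2/9.

2/9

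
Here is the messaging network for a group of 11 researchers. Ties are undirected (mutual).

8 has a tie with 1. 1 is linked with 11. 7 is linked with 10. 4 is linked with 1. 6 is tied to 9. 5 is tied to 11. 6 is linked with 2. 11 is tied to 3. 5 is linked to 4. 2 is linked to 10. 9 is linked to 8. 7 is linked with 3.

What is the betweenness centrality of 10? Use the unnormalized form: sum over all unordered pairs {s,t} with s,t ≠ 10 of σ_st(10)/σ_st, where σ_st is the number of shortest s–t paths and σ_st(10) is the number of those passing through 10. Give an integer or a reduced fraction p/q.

Pairs whose geodesics pass through 10 — 9–7: 1; 6–7: 1; 6–3: 1; 2–7: 1; 2–3: 1; 2–11: 1; 2–5: 1.
All other pairs contribute 0.
Summing the contributions gives betweenness(10) = 7.

7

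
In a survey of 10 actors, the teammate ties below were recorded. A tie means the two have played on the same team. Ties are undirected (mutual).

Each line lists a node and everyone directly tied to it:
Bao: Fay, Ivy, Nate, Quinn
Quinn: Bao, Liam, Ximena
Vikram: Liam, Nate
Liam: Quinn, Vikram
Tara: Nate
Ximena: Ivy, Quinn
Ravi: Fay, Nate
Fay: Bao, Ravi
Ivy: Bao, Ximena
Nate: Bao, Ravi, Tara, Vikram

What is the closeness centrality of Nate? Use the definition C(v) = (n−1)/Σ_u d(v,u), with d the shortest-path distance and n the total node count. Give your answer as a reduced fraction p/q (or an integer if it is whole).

3/5

Distances from Nate: Bao:1, Fay:2, Ivy:2, Liam:2, Quinn:2, Ravi:1, Tara:1, Vikram:1, Ximena:3. Sum = 15.
n = 10, so closeness = 9/15 = 3/5.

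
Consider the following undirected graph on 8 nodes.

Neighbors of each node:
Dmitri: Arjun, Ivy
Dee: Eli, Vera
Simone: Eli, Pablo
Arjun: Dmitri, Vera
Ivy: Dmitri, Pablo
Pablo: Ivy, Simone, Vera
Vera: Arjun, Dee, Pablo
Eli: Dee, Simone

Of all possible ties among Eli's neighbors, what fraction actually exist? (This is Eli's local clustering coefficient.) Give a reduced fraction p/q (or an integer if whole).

Eli's neighbors: Dee and Simone (k = 2).
Possible neighbor pairs: C(2,2) = 1. Edges among them: none → e = 0.
Clustering(Eli) = 0/1.

0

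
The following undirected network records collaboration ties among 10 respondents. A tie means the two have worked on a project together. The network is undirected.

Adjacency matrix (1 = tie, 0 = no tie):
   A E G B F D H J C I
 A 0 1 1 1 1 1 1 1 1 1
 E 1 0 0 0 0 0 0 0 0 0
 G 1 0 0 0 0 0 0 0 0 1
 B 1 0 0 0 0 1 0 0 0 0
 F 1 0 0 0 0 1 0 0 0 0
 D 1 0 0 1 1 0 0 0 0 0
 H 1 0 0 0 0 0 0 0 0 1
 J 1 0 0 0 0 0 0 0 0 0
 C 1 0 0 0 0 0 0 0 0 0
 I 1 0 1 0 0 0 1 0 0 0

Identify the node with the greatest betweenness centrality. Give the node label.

A

Unnormalized betweenness of each node: A:31, B:0, C:0, D:1/2, E:0, F:0, G:0, H:0, I:1/2, J:0.
A has the largest value, 31, making it the main broker — the node through which the most shortest paths run.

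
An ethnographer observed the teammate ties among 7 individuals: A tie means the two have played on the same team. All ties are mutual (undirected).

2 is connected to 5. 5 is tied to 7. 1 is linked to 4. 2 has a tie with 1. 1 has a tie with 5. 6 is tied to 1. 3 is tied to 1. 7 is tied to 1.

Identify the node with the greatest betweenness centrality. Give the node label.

Unnormalized betweenness of each node: 1:25/2, 2:0, 3:0, 4:0, 5:1/2, 6:0, 7:0.
1 has the largest value, 25/2, making it the main broker — the node through which the most shortest paths run.

1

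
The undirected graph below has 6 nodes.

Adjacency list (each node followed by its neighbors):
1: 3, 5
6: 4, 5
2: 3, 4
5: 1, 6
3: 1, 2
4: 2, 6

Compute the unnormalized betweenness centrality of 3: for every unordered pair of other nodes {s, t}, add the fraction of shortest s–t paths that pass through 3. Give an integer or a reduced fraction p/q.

2

Pairs whose geodesics pass through 3 — 2–1: 1; 2–5: 1/2; 1–4: 1/2.
All other pairs contribute 0.
Summing the contributions gives betweenness(3) = 2.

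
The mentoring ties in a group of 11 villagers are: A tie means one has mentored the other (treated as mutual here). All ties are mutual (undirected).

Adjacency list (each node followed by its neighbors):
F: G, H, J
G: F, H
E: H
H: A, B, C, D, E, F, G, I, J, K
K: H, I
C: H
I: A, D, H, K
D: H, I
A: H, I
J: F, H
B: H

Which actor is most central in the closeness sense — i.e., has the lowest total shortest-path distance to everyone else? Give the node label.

H

Farness (sum of distances to all others) for each node — A:18, B:19, C:19, D:18, E:19, F:17, G:18, H:10, I:16, J:18, K:18.
The smallest farness is 10, for H, so H has the highest closeness.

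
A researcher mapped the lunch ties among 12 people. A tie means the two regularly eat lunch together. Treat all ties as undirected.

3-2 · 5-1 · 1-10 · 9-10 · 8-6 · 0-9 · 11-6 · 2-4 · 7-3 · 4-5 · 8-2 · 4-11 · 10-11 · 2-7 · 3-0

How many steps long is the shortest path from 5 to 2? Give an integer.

One shortest route is 5 – 4 – 2, which uses 2 edges, and 5 and 2 are not directly tied, so nothing shorter exists. So d(5,2) = 2.

2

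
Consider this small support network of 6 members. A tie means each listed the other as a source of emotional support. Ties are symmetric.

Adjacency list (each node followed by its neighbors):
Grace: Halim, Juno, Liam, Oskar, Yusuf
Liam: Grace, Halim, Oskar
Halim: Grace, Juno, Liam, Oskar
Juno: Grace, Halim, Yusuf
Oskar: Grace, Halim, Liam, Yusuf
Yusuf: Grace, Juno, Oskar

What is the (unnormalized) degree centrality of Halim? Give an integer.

Halim is directly tied to Grace, Juno, Liam, and Oskar. That is 4 neighbors, so the degree of Halim is 4.

4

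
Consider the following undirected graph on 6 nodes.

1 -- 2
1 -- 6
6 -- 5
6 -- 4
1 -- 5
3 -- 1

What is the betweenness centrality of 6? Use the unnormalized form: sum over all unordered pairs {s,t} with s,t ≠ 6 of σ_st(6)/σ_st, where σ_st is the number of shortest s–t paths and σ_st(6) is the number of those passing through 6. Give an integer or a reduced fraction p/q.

4

Pairs whose geodesics pass through 6 — 1–4: 1; 2–4: 1; 3–4: 1; 4–5: 1.
All other pairs contribute 0.
Summing the contributions gives betweenness(6) = 4.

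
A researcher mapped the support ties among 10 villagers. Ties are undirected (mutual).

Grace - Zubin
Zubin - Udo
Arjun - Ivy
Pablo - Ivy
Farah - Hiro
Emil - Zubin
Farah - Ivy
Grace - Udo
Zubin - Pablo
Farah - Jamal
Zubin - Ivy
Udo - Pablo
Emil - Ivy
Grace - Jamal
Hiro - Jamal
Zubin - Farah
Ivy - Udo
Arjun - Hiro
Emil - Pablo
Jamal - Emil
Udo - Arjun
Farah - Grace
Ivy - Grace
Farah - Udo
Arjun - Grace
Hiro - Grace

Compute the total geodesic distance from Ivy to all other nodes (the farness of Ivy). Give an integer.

11

Distances from Ivy: Arjun:1, Emil:1, Farah:1, Grace:1, Hiro:2, Jamal:2, Pablo:1, Udo:1, Zubin:1.
Sum = 1 + 1 + 1 + 1 + 2 + 2 + 1 + 1 + 1 = 11.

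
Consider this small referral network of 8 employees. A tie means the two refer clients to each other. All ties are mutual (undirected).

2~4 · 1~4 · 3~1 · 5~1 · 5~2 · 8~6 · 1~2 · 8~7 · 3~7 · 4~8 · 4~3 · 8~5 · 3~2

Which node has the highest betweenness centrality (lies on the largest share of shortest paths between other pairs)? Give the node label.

8

Unnormalized betweenness of each node: 1:5/6, 2:5/6, 3:5/2, 4:3, 5:2, 6:0, 7:1, 8:47/6.
8 has the largest value, 47/6, making it the main broker — the node through which the most shortest paths run.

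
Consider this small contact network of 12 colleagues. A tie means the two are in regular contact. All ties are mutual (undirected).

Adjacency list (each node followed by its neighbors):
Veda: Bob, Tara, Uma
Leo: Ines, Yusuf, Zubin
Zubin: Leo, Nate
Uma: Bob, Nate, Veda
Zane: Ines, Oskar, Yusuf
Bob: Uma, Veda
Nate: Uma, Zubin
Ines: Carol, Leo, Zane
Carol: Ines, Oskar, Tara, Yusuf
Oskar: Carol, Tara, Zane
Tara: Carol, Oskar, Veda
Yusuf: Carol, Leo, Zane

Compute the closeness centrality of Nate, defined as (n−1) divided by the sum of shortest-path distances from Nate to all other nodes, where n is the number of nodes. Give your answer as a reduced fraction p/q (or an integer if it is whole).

Distances from Nate: Bob:2, Carol:4, Ines:3, Leo:2, Oskar:4, Tara:3, Uma:1, Veda:2, Yusuf:3, Zane:4, Zubin:1. Sum = 29.
n = 12, so closeness = 11/29.

11/29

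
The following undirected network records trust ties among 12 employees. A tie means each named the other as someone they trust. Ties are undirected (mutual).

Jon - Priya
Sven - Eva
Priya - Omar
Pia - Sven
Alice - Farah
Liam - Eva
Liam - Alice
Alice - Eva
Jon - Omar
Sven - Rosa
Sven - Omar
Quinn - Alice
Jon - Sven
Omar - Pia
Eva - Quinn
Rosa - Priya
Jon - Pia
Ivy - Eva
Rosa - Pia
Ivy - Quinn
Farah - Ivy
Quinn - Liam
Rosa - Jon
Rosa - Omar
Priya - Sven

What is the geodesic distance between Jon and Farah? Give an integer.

4

One shortest route is Jon – Sven – Eva – Alice – Farah, which uses 4 edges, and at distance 3 from Jon we only reach {Alice, Ivy, Liam, Quinn}, which does not include Farah. So d(Jon,Farah) = 4.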